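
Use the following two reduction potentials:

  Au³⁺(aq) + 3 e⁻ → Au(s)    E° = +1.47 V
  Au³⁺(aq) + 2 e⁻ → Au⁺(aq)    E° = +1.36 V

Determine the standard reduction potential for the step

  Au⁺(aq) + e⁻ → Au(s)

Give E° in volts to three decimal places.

+1.690 V

Sequential free energies add, so n₃E°₃ = n₁E°₁ + n₂E°₂.
With n₃ = 3, and the known step contributing 2×(+1.36) V, the unknown satisfies 1·E° = 3×(+1.47) − 2×(+1.36) = +1.690.
E° = +1.690 / 1 = +1.690 V.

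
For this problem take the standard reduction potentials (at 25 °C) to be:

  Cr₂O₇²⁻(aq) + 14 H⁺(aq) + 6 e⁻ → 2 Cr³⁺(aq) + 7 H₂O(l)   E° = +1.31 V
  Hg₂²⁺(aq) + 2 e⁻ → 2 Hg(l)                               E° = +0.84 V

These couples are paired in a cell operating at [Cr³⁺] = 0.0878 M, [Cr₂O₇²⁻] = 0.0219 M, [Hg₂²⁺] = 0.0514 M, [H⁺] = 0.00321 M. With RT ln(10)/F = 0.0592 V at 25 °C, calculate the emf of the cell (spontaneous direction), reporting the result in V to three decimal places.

Cr₂O₇²⁻/Cr³⁺ is the cathode (higher E°), Hg₂²⁺/Hg the anode: E°cell = +1.31 − (+0.84) = +0.47 V, n = 6.
Overall: Cr₂O₇²⁻(aq) + 14 H⁺(aq) + 6 Hg(l) → 2 Cr³⁺(aq) + 7 H₂O(l) + 3 Hg₂²⁺(aq)
Q = [Cr³⁺]^2·[Hg₂²⁺]^3 / ([Cr₂O₇²⁻]·[H⁺]^14); log Q = 30.588.
E = E° − (0.0592/n) log Q = +0.47 − (0.0592/6)(30.588) = +0.168 V.

+0.168 V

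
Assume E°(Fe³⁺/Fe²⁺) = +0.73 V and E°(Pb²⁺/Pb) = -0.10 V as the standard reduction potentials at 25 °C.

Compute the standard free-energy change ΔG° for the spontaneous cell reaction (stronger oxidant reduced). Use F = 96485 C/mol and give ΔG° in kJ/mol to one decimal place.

Fe³⁺/Fe²⁺ (E° = +0.73 V) is the cathode; Pb²⁺/Pb (E° = -0.10 V) is the anode, so E°cell = +0.83 V.
Balancing electrons gives n = 2 (lcm of 1 and 2).
ΔG° = −nFE° = −(2)(96485)(+0.83) = -160,165 J = -160.2 kJ/mol.

-160.2 kJ/mol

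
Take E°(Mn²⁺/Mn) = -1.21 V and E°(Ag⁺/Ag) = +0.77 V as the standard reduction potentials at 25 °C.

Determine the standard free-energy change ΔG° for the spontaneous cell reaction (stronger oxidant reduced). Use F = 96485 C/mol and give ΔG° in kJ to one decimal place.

Ag⁺/Ag (E° = +0.77 V) is the cathode; Mn²⁺/Mn (E° = -1.21 V) is the anode, so E°cell = +1.98 V.
Balancing electrons gives n = 2 (lcm of 1 and 2).
ΔG° = −nFE° = −(2)(96485)(+1.98) = -382,081 J = -382.1 kJ.

-382.1 kJ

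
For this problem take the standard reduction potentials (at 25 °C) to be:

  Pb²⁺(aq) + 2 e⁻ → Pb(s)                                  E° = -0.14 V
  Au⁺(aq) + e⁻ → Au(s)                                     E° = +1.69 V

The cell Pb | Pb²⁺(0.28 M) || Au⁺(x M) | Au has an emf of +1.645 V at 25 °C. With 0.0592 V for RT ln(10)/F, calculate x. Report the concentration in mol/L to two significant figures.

Au⁺/Au is the cathode, Pb²⁺/Pb the anode: E°cell = +1.83 V, n = 2.
Overall reaction: 2 Au⁺(aq) + Pb(s) → 2 Au(s) + Pb²⁺(aq); Q = [Pb²⁺]^1/[Au⁺]^2.
From E = E° − (0.0592/n) log Q: log Q = (E° − E)·n/0.0592 = (+1.83 − (+1.645))·2/0.0592 = 6.2500.
So 2·log[Au⁺] = 1·log(0.28) − log Q = -0.5528 − (6.2500) = -6.8028; log[Au⁺] = -6.8028 / 2 = -3.4014; [Au⁺] = 10^(-3.4014) ≈ 0.00040 M.

0.00040 M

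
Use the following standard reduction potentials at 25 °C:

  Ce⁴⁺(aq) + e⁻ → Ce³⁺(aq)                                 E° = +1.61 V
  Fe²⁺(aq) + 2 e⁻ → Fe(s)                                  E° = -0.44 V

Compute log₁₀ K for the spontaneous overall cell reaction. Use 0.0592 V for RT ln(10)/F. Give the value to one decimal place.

69.3

Cathode: Ce⁴⁺/Ce³⁺; anode: Fe²⁺/Fe. E°cell = +2.05 V, n = 2.
log K = nE°cell / 0.0592 = (2)(+2.05) / 0.0592 = 69.3.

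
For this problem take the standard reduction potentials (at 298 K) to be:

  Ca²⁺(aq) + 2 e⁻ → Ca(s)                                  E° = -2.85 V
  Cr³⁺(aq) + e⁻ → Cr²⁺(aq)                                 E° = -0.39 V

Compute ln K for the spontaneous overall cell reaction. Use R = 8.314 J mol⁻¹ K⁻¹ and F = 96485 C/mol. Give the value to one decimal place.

Cathode: Cr³⁺/Cr²⁺; anode: Ca²⁺/Ca. E°cell = (-0.39) − (-2.85) = +2.46 V, with n = 2.
ΔG° = −nFE° = −RT ln K, so ln K = nFE°/(RT) = (2)(96485)(+2.46) / ((8.314)(298)) = 191.601.

191.6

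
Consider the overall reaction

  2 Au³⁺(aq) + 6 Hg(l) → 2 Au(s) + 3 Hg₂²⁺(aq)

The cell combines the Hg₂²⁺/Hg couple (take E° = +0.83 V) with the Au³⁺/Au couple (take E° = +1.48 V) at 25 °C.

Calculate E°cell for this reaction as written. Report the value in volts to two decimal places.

+0.65 V

The Au³⁺/Au couple has the higher reduction potential, so it is the cathode; Hg₂²⁺/Hg is oxidised at the anode.
E°cell = E°(cathode) − E°(anode) = (+1.48) − (+0.83) = +0.65 V.
Since E°cell > 0, the reaction is spontaneous under standard conditions.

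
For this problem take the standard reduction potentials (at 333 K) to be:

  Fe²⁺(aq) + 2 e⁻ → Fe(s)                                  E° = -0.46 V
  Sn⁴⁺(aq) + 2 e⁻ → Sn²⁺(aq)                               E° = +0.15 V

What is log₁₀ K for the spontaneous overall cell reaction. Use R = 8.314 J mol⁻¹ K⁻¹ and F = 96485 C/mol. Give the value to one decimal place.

18.5

Cathode: Sn⁴⁺/Sn²⁺; anode: Fe²⁺/Fe. E°cell = (+0.15) − (-0.46) = +0.61 V, with n = 2.
ΔG° = −nFE° = −RT ln K, so ln K = nFE°/(RT) = (2)(96485)(+0.61) / ((8.314)(333)) = 42.517.
log₁₀ K = 42.517 / ln 10 = 18.5.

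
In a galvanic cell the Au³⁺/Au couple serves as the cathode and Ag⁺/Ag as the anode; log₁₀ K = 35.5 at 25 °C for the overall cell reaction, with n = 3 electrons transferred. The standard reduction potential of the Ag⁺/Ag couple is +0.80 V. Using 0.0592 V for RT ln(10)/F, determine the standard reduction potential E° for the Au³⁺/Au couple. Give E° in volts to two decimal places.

E°cell = (0.0592/n)·log K = (0.0592/3)(35.5) = +0.701 V.
Since Au³⁺/Au is the cathode and Ag⁺/Ag the anode, E°cell = E°(Au³⁺/Au) − E°(Ag⁺/Ag).
So E°(Au³⁺/Au) = E°cell + E°(Ag⁺/Ag) = +0.701 + (+0.80) = +1.50 V.

+1.50 V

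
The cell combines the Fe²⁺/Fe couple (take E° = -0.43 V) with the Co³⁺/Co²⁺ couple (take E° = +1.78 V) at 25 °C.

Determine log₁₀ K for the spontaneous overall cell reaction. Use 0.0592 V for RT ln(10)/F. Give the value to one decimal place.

Cathode: Co³⁺/Co²⁺; anode: Fe²⁺/Fe. E°cell = +2.21 V, n = 2.
log K = nE°cell / 0.0592 = (2)(+2.21) / 0.0592 = 74.7.

74.7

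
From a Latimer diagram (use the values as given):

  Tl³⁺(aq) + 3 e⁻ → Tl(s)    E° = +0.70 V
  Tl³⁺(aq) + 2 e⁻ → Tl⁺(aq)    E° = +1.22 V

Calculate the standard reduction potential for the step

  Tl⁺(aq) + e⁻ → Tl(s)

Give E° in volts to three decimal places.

-0.340 V

Sequential free energies add, so n₃E°₃ = n₁E°₁ + n₂E°₂.
With n₃ = 3, and the known step contributing 2×(+1.22) V, the unknown satisfies 1·E° = 3×(+0.70) − 2×(+1.22) = -0.340.
E° = -0.340 / 1 = -0.340 V.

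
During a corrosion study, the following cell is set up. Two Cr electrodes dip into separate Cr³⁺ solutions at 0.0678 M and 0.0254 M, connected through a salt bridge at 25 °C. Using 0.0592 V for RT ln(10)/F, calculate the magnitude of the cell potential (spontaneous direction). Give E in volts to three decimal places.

For a concentration cell E°cell = 0. The 0.0678 M side is the cathode (reduction is favoured where [Cr³⁺] is higher).
With n = 3, E = −(0.0592/3) log([Cr³⁺]ₐₙ/[Cr³⁺]꜀ₐₜ) = −(0.0592/3) log(0.0254/0.0678) = −(0.0592/3)(-0.426) = +0.008 V.

+0.008 V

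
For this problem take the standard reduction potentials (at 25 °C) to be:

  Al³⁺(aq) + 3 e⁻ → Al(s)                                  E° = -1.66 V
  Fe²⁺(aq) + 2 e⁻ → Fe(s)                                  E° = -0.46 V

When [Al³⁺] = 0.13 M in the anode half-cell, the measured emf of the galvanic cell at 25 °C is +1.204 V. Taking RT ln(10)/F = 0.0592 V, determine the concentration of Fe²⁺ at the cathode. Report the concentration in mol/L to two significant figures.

Fe²⁺/Fe is the cathode, Al³⁺/Al the anode: E°cell = +1.20 V, n = 6.
Overall reaction: 3 Fe²⁺(aq) + 2 Al(s) → 3 Fe(s) + 2 Al³⁺(aq); Q = [Al³⁺]^2/[Fe²⁺]^3.
From E = E° − (0.0592/n) log Q: log Q = (E° − E)·n/0.0592 = (+1.20 − (+1.204))·6/0.0592 = -0.4054.
So 3·log[Fe²⁺] = 2·log(0.13) − log Q = -1.7721 − (-0.4054) = -1.3667; log[Fe²⁺] = -1.3667 / 3 = -0.4556; [Fe²⁺] = 10^(-0.4556) ≈ 0.35 M.

0.35 M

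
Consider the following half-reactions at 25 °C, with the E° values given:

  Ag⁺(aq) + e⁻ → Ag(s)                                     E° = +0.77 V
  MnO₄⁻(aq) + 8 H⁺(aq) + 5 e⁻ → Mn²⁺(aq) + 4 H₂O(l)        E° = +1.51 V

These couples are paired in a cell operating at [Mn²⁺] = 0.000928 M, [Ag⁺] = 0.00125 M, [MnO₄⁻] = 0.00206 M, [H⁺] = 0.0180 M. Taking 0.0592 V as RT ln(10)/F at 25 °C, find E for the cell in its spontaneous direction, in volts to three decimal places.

+0.751 V

MnO₄⁻/Mn²⁺ is the cathode (higher E°), Ag⁺/Ag the anode: E°cell = +1.51 − (+0.77) = +0.74 V, n = 5.
Overall: MnO₄⁻(aq) + 8 H⁺(aq) + 5 Ag(s) → Mn²⁺(aq) + 4 H₂O(l) + 5 Ag⁺(aq)
Q = [Mn²⁺]·[Ag⁺]^5 / ([MnO₄⁻]·[H⁺]^8); log Q = -0.904.
E = E° − (0.0592/n) log Q = +0.74 − (0.0592/5)(-0.904) = +0.751 V.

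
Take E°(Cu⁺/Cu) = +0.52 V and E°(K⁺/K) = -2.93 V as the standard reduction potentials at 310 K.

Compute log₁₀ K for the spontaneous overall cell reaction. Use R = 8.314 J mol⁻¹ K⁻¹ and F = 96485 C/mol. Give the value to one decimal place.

56.1

Cathode: Cu⁺/Cu; anode: K⁺/K. E°cell = (+0.52) − (-2.93) = +3.45 V, with n = 1.
ΔG° = −nFE° = −RT ln K, so ln K = nFE°/(RT) = (1)(96485)(+3.45) / ((8.314)(310)) = 129.154.
log₁₀ K = 129.154 / ln 10 = 56.1.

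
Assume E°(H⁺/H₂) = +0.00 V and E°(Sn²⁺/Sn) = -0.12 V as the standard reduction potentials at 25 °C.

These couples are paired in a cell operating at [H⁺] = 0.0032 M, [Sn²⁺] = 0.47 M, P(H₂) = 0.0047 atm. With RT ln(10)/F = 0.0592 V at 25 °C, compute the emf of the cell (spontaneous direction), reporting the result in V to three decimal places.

H⁺/H₂ is the cathode (higher E°), Sn²⁺/Sn the anode: E°cell = +0.00 − (-0.12) = +0.12 V, n = 2.
Overall: 2 H⁺(aq) + Sn(s) → H₂(g) + Sn²⁺(aq)
Q = P(H₂)·[Sn²⁺] / ([H⁺]^2); log Q = 2.334.
E = E° − (0.0592/n) log Q = +0.12 − (0.0592/2)(2.334) = +0.051 V.

+0.051 V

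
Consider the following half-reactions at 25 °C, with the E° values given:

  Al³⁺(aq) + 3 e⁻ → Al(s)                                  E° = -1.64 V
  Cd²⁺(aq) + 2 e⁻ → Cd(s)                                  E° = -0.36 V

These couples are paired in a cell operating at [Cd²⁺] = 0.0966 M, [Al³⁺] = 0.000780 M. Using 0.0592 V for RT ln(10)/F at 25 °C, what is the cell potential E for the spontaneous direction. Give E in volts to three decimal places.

+1.311 V

Cd²⁺/Cd is the cathode (higher E°), Al³⁺/Al the anode: E°cell = -0.36 − (-1.64) = +1.28 V, n = 6.
Overall: 3 Cd²⁺(aq) + 2 Al(s) → 3 Cd(s) + 2 Al³⁺(aq)
Q = [Al³⁺]^2 / ([Cd²⁺]^3); log Q = -3.171.
E = E° − (0.0592/n) log Q = +1.28 − (0.0592/6)(-3.171) = +1.311 V.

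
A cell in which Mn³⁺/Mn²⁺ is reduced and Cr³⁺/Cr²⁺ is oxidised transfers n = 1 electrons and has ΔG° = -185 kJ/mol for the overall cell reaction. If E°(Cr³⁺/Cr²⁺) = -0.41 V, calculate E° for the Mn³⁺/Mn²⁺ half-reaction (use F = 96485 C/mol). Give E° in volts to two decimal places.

+1.51 V

E°cell = −ΔG°/(nF) = −(-185×10³)/((1)(96485)) = +1.917 V.
Since Mn³⁺/Mn²⁺ is the cathode and Cr³⁺/Cr²⁺ the anode, E°cell = E°(Mn³⁺/Mn²⁺) − E°(Cr³⁺/Cr²⁺).
So E°(Mn³⁺/Mn²⁺) = E°cell + E°(Cr³⁺/Cr²⁺) = +1.917 + (-0.41) = +1.51 V.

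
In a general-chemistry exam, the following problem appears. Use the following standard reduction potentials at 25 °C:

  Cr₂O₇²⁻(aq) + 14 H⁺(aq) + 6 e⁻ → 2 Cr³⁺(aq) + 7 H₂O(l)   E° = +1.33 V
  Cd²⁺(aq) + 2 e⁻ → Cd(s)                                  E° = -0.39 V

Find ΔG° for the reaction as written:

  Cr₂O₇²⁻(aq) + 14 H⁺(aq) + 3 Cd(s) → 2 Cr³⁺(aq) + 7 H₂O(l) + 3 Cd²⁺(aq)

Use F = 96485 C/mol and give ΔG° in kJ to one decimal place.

As written, Cr₂O₇²⁻/Cr³⁺ is reduced (cathode) and Cd²⁺/Cd is oxidised (anode), so E°cell = (+1.33) − (-0.39) = +1.72 V.
Balancing electrons gives n = 6.
ΔG° = −nFE° = −(6)(96485)(+1.72) = -995,725 J = -995.7 kJ.

-995.7 kJ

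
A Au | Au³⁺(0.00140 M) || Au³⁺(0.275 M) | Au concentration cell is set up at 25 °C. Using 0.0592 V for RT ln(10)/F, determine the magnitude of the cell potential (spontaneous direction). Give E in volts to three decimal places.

+0.045 V

For a concentration cell E°cell = 0. The 0.275 M side is the cathode (reduction is favoured where [Au³⁺] is higher).
With n = 3, E = −(0.0592/3) log([Au³⁺]ₐₙ/[Au³⁺]꜀ₐₜ) = −(0.0592/3) log(0.0014/0.275) = −(0.0592/3)(-2.293) = +0.045 V.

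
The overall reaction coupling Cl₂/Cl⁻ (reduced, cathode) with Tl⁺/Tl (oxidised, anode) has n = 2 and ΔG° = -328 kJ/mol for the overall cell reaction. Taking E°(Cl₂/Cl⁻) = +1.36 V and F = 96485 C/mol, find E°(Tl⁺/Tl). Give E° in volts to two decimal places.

E°cell = −ΔG°/(nF) = −(-328×10³)/((2)(96485)) = +1.700 V.
Since Cl₂/Cl⁻ is the cathode and Tl⁺/Tl the anode, E°cell = E°(Cl₂/Cl⁻) − E°(Tl⁺/Tl).
So E°(Tl⁺/Tl) = E°(Cl₂/Cl⁻) − E°cell = (+1.36) − (+1.700) = -0.34 V.

-0.34 V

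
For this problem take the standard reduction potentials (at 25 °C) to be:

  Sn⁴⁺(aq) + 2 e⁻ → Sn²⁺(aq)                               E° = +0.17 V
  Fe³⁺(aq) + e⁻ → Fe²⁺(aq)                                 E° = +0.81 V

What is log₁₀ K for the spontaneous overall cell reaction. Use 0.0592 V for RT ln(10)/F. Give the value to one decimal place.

21.6

Cathode: Fe³⁺/Fe²⁺; anode: Sn⁴⁺/Sn²⁺. E°cell = +0.64 V, n = 2.
log K = nE°cell / 0.0592 = (2)(+0.64) / 0.0592 = 21.6.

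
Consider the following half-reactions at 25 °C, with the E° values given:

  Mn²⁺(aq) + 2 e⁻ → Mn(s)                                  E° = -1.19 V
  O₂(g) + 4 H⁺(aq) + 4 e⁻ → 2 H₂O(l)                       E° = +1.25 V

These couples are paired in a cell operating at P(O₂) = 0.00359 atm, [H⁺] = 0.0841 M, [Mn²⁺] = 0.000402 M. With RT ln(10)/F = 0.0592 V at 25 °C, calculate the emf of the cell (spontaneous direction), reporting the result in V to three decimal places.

+2.441 V

O₂/H₂O is the cathode (higher E°), Mn²⁺/Mn the anode: E°cell = +1.25 − (-1.19) = +2.44 V, n = 4.
Overall: O₂(g) + 4 H⁺(aq) + 2 Mn(s) → 2 H₂O(l) + 2 Mn²⁺(aq)
Q = [Mn²⁺]^2 / (P(O₂)·[H⁺]^4); log Q = -0.046.
E = E° − (0.0592/n) log Q = +2.44 − (0.0592/4)(-0.046) = +2.441 V.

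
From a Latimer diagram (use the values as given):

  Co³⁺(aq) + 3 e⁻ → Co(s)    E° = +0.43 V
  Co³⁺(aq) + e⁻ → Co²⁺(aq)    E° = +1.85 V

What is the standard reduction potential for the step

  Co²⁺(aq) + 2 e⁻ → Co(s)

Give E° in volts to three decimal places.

Sequential free energies add, so n₃E°₃ = n₁E°₁ + n₂E°₂.
With n₃ = 3, and the known step contributing 1×(+1.85) V, the unknown satisfies 2·E° = 3×(+0.43) − 1×(+1.85) = -0.560.
E° = -0.560 / 2 = -0.280 V.

-0.280 V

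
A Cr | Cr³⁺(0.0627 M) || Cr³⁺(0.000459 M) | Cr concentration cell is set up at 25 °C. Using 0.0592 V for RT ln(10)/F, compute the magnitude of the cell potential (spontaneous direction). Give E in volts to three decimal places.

+0.042 V

For a concentration cell E°cell = 0. The 0.0627 M side is the cathode (reduction is favoured where [Cr³⁺] is higher).
With n = 3, E = −(0.0592/3) log([Cr³⁺]ₐₙ/[Cr³⁺]꜀ₐₜ) = −(0.0592/3) log(0.000459/0.0627) = −(0.0592/3)(-2.135) = +0.042 V.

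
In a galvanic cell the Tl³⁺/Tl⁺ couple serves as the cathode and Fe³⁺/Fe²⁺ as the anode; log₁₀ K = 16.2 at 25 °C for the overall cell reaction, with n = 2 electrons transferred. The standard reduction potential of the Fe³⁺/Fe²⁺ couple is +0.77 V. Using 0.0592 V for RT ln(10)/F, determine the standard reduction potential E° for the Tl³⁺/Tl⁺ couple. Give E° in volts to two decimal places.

+1.25 V

E°cell = (0.0592/n)·log K = (0.0592/2)(16.2) = +0.480 V.
Since Tl³⁺/Tl⁺ is the cathode and Fe³⁺/Fe²⁺ the anode, E°cell = E°(Tl³⁺/Tl⁺) − E°(Fe³⁺/Fe²⁺).
So E°(Tl³⁺/Tl⁺) = E°cell + E°(Fe³⁺/Fe²⁺) = +0.480 + (+0.77) = +1.25 V.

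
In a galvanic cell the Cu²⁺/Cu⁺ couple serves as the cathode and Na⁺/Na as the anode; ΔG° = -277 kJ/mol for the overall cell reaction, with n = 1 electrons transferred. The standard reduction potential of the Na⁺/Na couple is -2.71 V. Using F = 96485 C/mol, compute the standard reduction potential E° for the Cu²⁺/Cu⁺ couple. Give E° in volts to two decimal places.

+0.16 V

E°cell = −ΔG°/(nF) = −(-277×10³)/((1)(96485)) = +2.871 V.
Since Cu²⁺/Cu⁺ is the cathode and Na⁺/Na the anode, E°cell = E°(Cu²⁺/Cu⁺) − E°(Na⁺/Na).
So E°(Cu²⁺/Cu⁺) = E°cell + E°(Na⁺/Na) = +2.871 + (-2.71) = +0.16 V.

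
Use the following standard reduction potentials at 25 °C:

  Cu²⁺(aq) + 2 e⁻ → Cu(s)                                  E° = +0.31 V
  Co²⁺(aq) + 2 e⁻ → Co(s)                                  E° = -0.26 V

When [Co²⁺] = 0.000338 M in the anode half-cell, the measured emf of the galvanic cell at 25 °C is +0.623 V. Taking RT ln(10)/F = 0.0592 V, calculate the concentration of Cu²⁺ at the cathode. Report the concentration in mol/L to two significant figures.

0.021 M

Cu²⁺/Cu is the cathode, Co²⁺/Co the anode: E°cell = +0.57 V, n = 2.
Overall reaction: Cu²⁺(aq) + Co(s) → Cu(s) + Co²⁺(aq); Q = [Co²⁺]^1/[Cu²⁺]^1.
From E = E° − (0.0592/n) log Q: log Q = (E° − E)·n/0.0592 = (+0.57 − (+0.623))·2/0.0592 = -1.7905.
So 1·log[Cu²⁺] = 1·log(0.000338) − log Q = -3.4711 − (-1.7905) = -1.6806; [Cu²⁺] = 10^(-1.6806) ≈ 0.021 M.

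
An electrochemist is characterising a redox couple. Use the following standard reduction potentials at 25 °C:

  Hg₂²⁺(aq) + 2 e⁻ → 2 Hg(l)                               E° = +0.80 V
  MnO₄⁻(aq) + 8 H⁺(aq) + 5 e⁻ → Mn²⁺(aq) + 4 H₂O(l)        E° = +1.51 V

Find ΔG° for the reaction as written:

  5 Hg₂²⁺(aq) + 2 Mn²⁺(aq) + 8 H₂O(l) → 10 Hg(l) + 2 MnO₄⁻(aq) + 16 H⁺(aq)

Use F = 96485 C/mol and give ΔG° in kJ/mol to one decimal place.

As written, Hg₂²⁺/Hg is reduced (cathode) and MnO₄⁻/Mn²⁺ is oxidised (anode), so E°cell = (+0.80) − (+1.51) = -0.71 V.
Balancing electrons gives n = 10.
ΔG° = −nFE° = −(10)(96485)(-0.71) = 685,044 J = +685.0 kJ/mol.

+685.0 kJ/mol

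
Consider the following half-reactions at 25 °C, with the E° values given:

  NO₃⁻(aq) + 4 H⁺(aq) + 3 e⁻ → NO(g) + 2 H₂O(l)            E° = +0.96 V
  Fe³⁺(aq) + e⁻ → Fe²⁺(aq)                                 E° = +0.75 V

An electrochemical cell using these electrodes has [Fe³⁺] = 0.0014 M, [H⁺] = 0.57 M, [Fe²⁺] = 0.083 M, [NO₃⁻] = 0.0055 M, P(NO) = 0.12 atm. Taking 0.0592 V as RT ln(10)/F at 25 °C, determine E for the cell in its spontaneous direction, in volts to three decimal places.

NO₃⁻/NO is the cathode (higher E°), Fe³⁺/Fe²⁺ the anode: E°cell = +0.96 − (+0.75) = +0.21 V, n = 3.
Overall: NO₃⁻(aq) + 4 H⁺(aq) + 3 Fe²⁺(aq) → NO(g) + 2 H₂O(l) + 3 Fe³⁺(aq)
Q = P(NO)·[Fe³⁺]^3 / ([NO₃⁻]·[H⁺]^4·[Fe²⁺]^3); log Q = -3.004.
E = E° − (0.0592/n) log Q = +0.21 − (0.0592/3)(-3.004) = +0.269 V.

+0.269 V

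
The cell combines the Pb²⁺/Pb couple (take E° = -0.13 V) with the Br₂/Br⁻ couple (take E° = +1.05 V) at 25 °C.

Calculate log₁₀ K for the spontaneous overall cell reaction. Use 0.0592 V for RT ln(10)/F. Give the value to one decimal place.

39.9

Cathode: Br₂/Br⁻; anode: Pb²⁺/Pb. E°cell = +1.18 V, n = 2.
log K = nE°cell / 0.0592 = (2)(+1.18) / 0.0592 = 39.9.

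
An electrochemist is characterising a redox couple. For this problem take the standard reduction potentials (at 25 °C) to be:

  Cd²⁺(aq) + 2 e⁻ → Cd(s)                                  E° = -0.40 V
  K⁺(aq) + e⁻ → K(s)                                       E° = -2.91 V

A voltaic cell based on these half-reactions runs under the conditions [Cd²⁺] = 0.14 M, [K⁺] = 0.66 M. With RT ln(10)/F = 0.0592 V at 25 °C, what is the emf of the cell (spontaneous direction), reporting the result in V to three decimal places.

+2.495 V

Cd²⁺/Cd is the cathode (higher E°), K⁺/K the anode: E°cell = -0.40 − (-2.91) = +2.51 V, n = 2.
Overall: Cd²⁺(aq) + 2 K(s) → Cd(s) + 2 K⁺(aq)
Q = [K⁺]^2 / ([Cd²⁺]); log Q = 0.493.
E = E° − (0.0592/n) log Q = +2.51 − (0.0592/2)(0.493) = +2.495 V.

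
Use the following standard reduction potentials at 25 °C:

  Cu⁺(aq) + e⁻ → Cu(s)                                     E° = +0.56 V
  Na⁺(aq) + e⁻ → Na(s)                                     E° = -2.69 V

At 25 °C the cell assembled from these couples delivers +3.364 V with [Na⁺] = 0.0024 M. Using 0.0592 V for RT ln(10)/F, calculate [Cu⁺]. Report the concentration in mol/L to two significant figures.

Cu⁺/Cu is the cathode, Na⁺/Na the anode: E°cell = +3.25 V, n = 1.
Overall reaction: Cu⁺(aq) + Na(s) → Cu(s) + Na⁺(aq); Q = [Na⁺]^1/[Cu⁺]^1.
From E = E° − (0.0592/n) log Q: log Q = (E° − E)·n/0.0592 = (+3.25 − (+3.364))·1/0.0592 = -1.9257.
So 1·log[Cu⁺] = 1·log(0.0024) − log Q = -2.6198 − (-1.9257) = -0.6941; [Cu⁺] = 10^(-0.6941) ≈ 0.20 M.

0.20 M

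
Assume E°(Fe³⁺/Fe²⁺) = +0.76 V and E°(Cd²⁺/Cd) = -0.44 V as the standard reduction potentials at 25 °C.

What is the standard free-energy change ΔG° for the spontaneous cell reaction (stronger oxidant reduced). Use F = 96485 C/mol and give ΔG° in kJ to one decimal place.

Fe³⁺/Fe²⁺ (E° = +0.76 V) is the cathode; Cd²⁺/Cd (E° = -0.44 V) is the anode, so E°cell = +1.20 V.
Balancing electrons gives n = 2 (lcm of 1 and 2).
ΔG° = −nFE° = −(2)(96485)(+1.20) = -231,564 J = -231.6 kJ.

-231.6 kJ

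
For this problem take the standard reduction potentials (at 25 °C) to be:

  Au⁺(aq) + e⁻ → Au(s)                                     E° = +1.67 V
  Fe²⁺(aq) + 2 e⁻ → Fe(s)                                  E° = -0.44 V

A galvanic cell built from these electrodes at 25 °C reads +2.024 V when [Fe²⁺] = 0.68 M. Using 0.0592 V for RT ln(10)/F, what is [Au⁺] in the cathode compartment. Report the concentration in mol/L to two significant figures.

Au⁺/Au is the cathode, Fe²⁺/Fe the anode: E°cell = +2.11 V, n = 2.
Overall reaction: 2 Au⁺(aq) + Fe(s) → 2 Au(s) + Fe²⁺(aq); Q = [Fe²⁺]^1/[Au⁺]^2.
From E = E° − (0.0592/n) log Q: log Q = (E° − E)·n/0.0592 = (+2.11 − (+2.024))·2/0.0592 = 2.9054.
So 2·log[Au⁺] = 1·log(0.68) − log Q = -0.1675 − (2.9054) = -3.0729; log[Au⁺] = -3.0729 / 2 = -1.5365; [Au⁺] = 10^(-1.5365) ≈ 0.029 M.

0.029 M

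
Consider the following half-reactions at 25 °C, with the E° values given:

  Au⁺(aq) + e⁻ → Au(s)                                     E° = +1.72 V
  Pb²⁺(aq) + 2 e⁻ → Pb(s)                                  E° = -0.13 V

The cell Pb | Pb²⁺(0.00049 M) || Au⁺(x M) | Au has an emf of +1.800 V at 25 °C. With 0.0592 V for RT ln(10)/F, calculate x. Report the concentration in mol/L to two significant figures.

Au⁺/Au is the cathode, Pb²⁺/Pb the anode: E°cell = +1.85 V, n = 2.
Overall reaction: 2 Au⁺(aq) + Pb(s) → 2 Au(s) + Pb²⁺(aq); Q = [Pb²⁺]^1/[Au⁺]^2.
From E = E° − (0.0592/n) log Q: log Q = (E° − E)·n/0.0592 = (+1.85 − (+1.800))·2/0.0592 = 1.6892.
So 2·log[Au⁺] = 1·log(0.00049) − log Q = -3.3098 − (1.6892) = -4.9990; log[Au⁺] = -4.9990 / 2 = -2.4995; [Au⁺] = 10^(-2.4995) ≈ 0.0032 M.

0.0032 M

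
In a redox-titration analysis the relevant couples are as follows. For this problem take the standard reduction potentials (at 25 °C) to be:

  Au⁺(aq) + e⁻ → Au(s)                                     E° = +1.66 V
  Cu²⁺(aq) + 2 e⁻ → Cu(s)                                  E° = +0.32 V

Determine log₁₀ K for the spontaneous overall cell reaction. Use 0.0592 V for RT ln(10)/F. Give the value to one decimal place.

Cathode: Au⁺/Au; anode: Cu²⁺/Cu. E°cell = +1.34 V, n = 2.
log K = nE°cell / 0.0592 = (2)(+1.34) / 0.0592 = 45.3.

45.3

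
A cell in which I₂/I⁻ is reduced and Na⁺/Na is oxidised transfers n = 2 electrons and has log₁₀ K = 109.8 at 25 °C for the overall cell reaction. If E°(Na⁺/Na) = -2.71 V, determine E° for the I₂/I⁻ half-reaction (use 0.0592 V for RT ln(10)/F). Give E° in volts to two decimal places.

+0.54 V

E°cell = (0.0592/n)·log K = (0.0592/2)(109.8) = +3.250 V.
Since I₂/I⁻ is the cathode and Na⁺/Na the anode, E°cell = E°(I₂/I⁻) − E°(Na⁺/Na).
So E°(I₂/I⁻) = E°cell + E°(Na⁺/Na) = +3.250 + (-2.71) = +0.54 V.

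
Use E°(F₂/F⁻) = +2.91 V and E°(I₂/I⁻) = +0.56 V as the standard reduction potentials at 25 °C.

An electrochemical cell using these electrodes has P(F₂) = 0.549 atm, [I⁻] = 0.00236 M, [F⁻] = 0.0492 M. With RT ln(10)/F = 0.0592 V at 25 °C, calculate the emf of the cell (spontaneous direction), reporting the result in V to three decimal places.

F₂/F⁻ is the cathode (higher E°), I₂/I⁻ the anode: E°cell = +2.91 − (+0.56) = +2.35 V, n = 2.
Overall: F₂(g) + 2 I⁻(aq) → 2 F⁻(aq) + I₂(s)
Q = [F⁻]^2 / (P(F₂)·[I⁻]^2); log Q = 2.899.
E = E° − (0.0592/n) log Q = +2.35 − (0.0592/2)(2.899) = +2.264 V.

+2.264 V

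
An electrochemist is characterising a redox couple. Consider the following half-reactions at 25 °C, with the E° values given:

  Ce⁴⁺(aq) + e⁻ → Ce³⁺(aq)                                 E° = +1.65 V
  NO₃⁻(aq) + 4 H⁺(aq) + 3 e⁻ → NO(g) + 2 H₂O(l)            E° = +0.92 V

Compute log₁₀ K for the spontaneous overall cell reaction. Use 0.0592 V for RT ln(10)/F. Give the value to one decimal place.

37.0

Cathode: Ce⁴⁺/Ce³⁺; anode: NO₃⁻/NO. E°cell = +0.73 V, n = 3.
log K = nE°cell / 0.0592 = (3)(+0.73) / 0.0592 = 37.0.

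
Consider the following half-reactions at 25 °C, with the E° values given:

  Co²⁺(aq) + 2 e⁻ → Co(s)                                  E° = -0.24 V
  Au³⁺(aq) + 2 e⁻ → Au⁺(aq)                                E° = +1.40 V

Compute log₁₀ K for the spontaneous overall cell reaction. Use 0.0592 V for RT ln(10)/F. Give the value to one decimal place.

55.4

Cathode: Au³⁺/Au⁺; anode: Co²⁺/Co. E°cell = +1.64 V, n = 2.
log K = nE°cell / 0.0592 = (2)(+1.64) / 0.0592 = 55.4.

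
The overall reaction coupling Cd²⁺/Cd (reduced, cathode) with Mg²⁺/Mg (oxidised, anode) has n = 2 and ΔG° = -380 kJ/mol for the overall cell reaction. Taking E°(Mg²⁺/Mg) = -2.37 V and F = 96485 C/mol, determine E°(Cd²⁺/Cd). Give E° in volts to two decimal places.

-0.40 V

E°cell = −ΔG°/(nF) = −(-380×10³)/((2)(96485)) = +1.969 V.
Since Cd²⁺/Cd is the cathode and Mg²⁺/Mg the anode, E°cell = E°(Cd²⁺/Cd) − E°(Mg²⁺/Mg).
So E°(Cd²⁺/Cd) = E°cell + E°(Mg²⁺/Mg) = +1.969 + (-2.37) = -0.40 V.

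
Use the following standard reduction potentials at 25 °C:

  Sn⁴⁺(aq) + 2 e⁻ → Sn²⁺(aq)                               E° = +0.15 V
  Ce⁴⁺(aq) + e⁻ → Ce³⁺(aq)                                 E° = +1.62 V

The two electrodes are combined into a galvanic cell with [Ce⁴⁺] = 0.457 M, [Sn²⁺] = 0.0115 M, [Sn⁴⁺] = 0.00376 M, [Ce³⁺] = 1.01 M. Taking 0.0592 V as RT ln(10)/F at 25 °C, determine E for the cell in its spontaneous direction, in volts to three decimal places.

Ce⁴⁺/Ce³⁺ is the cathode (higher E°), Sn⁴⁺/Sn²⁺ the anode: E°cell = +1.62 − (+0.15) = +1.47 V, n = 2.
Overall: 2 Ce⁴⁺(aq) + Sn²⁺(aq) → 2 Ce³⁺(aq) + Sn⁴⁺(aq)
Q = [Ce³⁺]^2·[Sn⁴⁺] / ([Ce⁴⁺]^2·[Sn²⁺]); log Q = 0.203.
E = E° − (0.0592/n) log Q = +1.47 − (0.0592/2)(0.203) = +1.464 V.

+1.464 V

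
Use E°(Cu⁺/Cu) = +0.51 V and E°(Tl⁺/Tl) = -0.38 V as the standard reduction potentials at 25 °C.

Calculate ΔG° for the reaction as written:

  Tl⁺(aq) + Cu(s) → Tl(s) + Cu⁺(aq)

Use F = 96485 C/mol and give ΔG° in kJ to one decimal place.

As written, Tl⁺/Tl is reduced (cathode) and Cu⁺/Cu is oxidised (anode), so E°cell = (-0.38) − (+0.51) = -0.89 V.
Balancing electrons gives n = 1.
ΔG° = −nFE° = −(1)(96485)(-0.89) = 85,872 J = +85.9 kJ.

+85.9 kJ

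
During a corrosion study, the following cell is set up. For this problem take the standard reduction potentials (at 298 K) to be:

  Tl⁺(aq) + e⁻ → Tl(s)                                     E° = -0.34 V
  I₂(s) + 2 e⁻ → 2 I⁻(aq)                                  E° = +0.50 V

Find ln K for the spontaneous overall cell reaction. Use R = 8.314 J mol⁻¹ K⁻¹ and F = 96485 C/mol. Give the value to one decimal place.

65.4

Cathode: I₂/I⁻; anode: Tl⁺/Tl. E°cell = (+0.50) − (-0.34) = +0.84 V, with n = 2.
ΔG° = −nFE° = −RT ln K, so ln K = nFE°/(RT) = (2)(96485)(+0.84) / ((8.314)(298)) = 65.425.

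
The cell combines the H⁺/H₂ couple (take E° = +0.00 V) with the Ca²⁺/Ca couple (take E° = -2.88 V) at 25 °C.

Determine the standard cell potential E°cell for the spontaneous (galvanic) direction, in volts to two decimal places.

+2.88 V

The H⁺/H₂ couple has the higher reduction potential, so it is the cathode; Ca²⁺/Ca is oxidised at the anode.
E°cell = E°(cathode) − E°(anode) = (+0.00) − (-2.88) = +2.88 V.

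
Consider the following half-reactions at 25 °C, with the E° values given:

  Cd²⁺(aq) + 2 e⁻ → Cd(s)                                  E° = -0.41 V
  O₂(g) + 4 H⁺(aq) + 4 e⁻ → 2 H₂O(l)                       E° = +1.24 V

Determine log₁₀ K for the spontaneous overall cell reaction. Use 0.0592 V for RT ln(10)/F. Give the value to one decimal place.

Cathode: O₂/H₂O; anode: Cd²⁺/Cd. E°cell = +1.65 V, n = 4.
log K = nE°cell / 0.0592 = (4)(+1.65) / 0.0592 = 111.5.

111.5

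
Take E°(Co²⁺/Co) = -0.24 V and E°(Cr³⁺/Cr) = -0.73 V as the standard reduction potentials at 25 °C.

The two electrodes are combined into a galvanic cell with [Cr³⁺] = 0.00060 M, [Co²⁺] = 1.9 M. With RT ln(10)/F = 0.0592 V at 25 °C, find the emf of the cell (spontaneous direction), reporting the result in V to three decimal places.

+0.562 V

Co²⁺/Co is the cathode (higher E°), Cr³⁺/Cr the anode: E°cell = -0.24 − (-0.73) = +0.49 V, n = 6.
Overall: 3 Co²⁺(aq) + 2 Cr(s) → 3 Co(s) + 2 Cr³⁺(aq)
Q = [Cr³⁺]^2 / ([Co²⁺]^3); log Q = -7.280.
E = E° − (0.0592/n) log Q = +0.49 − (0.0592/6)(-7.280) = +0.562 V.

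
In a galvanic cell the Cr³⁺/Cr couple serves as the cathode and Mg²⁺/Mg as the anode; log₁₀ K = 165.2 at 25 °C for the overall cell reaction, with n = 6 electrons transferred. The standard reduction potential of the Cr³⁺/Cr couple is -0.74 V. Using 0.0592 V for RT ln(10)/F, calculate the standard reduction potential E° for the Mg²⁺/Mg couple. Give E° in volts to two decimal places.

E°cell = (0.0592/n)·log K = (0.0592/6)(165.2) = +1.630 V.
Since Cr³⁺/Cr is the cathode and Mg²⁺/Mg the anode, E°cell = E°(Cr³⁺/Cr) − E°(Mg²⁺/Mg).
So E°(Mg²⁺/Mg) = E°(Cr³⁺/Cr) − E°cell = (-0.74) − (+1.630) = -2.37 V.

-2.37 V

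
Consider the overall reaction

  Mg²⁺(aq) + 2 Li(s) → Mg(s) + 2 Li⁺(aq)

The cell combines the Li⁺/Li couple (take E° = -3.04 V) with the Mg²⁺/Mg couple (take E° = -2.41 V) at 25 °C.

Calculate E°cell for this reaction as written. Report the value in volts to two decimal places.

The Mg²⁺/Mg couple has the higher reduction potential, so it is the cathode; Li⁺/Li is oxidised at the anode.
E°cell = E°(cathode) − E°(anode) = (-2.41) − (-3.04) = +0.63 V.

+0.63 V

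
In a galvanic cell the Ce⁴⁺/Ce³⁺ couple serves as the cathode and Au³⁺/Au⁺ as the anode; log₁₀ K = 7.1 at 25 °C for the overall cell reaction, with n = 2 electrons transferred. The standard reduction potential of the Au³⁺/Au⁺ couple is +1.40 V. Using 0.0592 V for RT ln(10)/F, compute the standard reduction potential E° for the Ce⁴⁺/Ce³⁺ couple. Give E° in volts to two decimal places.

+1.61 V

E°cell = (0.0592/n)·log K = (0.0592/2)(7.1) = +0.210 V.
Since Ce⁴⁺/Ce³⁺ is the cathode and Au³⁺/Au⁺ the anode, E°cell = E°(Ce⁴⁺/Ce³⁺) − E°(Au³⁺/Au⁺).
So E°(Ce⁴⁺/Ce³⁺) = E°cell + E°(Au³⁺/Au⁺) = +0.210 + (+1.40) = +1.61 V.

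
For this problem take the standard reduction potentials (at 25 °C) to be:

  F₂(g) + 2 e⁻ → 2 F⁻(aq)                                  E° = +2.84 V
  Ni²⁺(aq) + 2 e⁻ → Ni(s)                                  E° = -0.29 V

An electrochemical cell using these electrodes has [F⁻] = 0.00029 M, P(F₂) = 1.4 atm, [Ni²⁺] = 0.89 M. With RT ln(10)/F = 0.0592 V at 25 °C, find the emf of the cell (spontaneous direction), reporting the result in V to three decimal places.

+3.345 V

F₂/F⁻ is the cathode (higher E°), Ni²⁺/Ni the anode: E°cell = +2.84 − (-0.29) = +3.13 V, n = 2.
Overall: F₂(g) + Ni(s) → 2 F⁻(aq) + Ni²⁺(aq)
Q = [F⁻]^2·[Ni²⁺] / (P(F₂)); log Q = -7.272.
E = E° − (0.0592/n) log Q = +3.13 − (0.0592/2)(-7.272) = +3.345 V.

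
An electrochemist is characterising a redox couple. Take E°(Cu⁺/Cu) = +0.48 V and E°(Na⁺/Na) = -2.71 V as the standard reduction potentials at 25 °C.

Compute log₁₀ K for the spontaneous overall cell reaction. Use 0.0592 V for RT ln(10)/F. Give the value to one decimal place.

53.9

Cathode: Cu⁺/Cu; anode: Na⁺/Na. E°cell = +3.19 V, n = 1.
log K = nE°cell / 0.0592 = (1)(+3.19) / 0.0592 = 53.9.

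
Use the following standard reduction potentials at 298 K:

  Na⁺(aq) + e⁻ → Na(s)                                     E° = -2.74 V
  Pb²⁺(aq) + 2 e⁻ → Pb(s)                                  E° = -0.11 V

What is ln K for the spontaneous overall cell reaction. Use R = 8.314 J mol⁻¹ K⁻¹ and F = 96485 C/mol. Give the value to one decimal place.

Cathode: Pb²⁺/Pb; anode: Na⁺/Na. E°cell = (-0.11) − (-2.74) = +2.63 V, with n = 2.
ΔG° = −nFE° = −RT ln K, so ln K = nFE°/(RT) = (2)(96485)(+2.63) / ((8.314)(298)) = 204.842.

204.8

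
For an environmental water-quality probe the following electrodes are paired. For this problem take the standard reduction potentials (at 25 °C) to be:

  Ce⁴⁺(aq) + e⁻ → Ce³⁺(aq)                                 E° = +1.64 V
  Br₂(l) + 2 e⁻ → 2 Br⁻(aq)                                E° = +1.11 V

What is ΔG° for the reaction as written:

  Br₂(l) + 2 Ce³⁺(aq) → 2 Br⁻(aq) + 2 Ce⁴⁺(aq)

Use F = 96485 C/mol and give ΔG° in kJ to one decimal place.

+102.3 kJ

As written, Br₂/Br⁻ is reduced (cathode) and Ce⁴⁺/Ce³⁺ is oxidised (anode), so E°cell = (+1.11) − (+1.64) = -0.53 V.
Balancing electrons gives n = 2.
ΔG° = −nFE° = −(2)(96485)(-0.53) = 102,274 J = +102.3 kJ.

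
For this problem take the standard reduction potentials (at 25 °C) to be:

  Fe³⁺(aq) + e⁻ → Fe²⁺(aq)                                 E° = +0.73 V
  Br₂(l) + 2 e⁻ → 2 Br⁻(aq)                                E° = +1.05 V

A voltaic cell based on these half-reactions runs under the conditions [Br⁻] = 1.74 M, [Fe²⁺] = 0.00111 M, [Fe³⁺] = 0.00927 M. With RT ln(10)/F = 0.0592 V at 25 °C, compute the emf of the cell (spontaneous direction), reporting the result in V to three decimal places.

+0.251 V

Br₂/Br⁻ is the cathode (higher E°), Fe³⁺/Fe²⁺ the anode: E°cell = +1.05 − (+0.73) = +0.32 V, n = 2.
Overall: Br₂(l) + 2 Fe²⁺(aq) → 2 Br⁻(aq) + 2 Fe³⁺(aq)
Q = [Br⁻]^2·[Fe³⁺]^2 / ([Fe²⁺]^2); log Q = 2.325.
E = E° − (0.0592/n) log Q = +0.32 − (0.0592/2)(2.325) = +0.251 V.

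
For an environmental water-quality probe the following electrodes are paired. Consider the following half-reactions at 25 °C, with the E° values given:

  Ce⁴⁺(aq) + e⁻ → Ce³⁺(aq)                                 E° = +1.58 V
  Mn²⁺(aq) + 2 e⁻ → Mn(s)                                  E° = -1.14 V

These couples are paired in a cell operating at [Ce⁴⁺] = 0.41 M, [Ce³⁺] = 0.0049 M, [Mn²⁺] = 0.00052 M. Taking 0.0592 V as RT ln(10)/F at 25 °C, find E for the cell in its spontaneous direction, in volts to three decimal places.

Ce⁴⁺/Ce³⁺ is the cathode (higher E°), Mn²⁺/Mn the anode: E°cell = +1.58 − (-1.14) = +2.72 V, n = 2.
Overall: 2 Ce⁴⁺(aq) + Mn(s) → 2 Ce³⁺(aq) + Mn²⁺(aq)
Q = [Ce³⁺]^2·[Mn²⁺] / ([Ce⁴⁺]^2); log Q = -7.129.
E = E° − (0.0592/n) log Q = +2.72 − (0.0592/2)(-7.129) = +2.931 V.

+2.931 V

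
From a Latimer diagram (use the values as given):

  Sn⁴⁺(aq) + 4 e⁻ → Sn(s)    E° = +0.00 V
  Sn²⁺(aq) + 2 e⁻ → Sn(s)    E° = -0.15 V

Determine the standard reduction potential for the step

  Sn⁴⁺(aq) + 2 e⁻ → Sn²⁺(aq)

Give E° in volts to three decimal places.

Sequential free energies add, so n₃E°₃ = n₁E°₁ + n₂E°₂.
With n₃ = 4, and the known step contributing 2×(-0.15) V, the unknown satisfies 2·E° = 4×(+0.00) − 2×(-0.15) = +0.300.
E° = +0.300 / 2 = +0.150 V.

+0.150 V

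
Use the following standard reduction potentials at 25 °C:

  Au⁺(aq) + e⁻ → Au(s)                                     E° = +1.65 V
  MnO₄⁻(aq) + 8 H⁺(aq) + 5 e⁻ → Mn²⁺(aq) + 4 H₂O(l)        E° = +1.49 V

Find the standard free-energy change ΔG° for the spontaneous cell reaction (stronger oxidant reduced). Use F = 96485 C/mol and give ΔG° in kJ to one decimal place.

-77.2 kJ

Au⁺/Au (E° = +1.65 V) is the cathode; MnO₄⁻/Mn²⁺ (E° = +1.49 V) is the anode, so E°cell = +0.16 V.
Balancing electrons gives n = 5 (lcm of 1 and 5).
ΔG° = −nFE° = −(5)(96485)(+0.16) = -77,188 J = -77.2 kJ.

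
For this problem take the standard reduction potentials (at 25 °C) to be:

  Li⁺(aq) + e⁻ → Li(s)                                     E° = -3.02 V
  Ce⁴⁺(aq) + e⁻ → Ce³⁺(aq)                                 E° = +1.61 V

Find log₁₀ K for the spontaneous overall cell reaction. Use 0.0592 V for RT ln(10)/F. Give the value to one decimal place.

Cathode: Ce⁴⁺/Ce³⁺; anode: Li⁺/Li. E°cell = +4.63 V, n = 1.
log K = nE°cell / 0.0592 = (1)(+4.63) / 0.0592 = 78.2.

78.2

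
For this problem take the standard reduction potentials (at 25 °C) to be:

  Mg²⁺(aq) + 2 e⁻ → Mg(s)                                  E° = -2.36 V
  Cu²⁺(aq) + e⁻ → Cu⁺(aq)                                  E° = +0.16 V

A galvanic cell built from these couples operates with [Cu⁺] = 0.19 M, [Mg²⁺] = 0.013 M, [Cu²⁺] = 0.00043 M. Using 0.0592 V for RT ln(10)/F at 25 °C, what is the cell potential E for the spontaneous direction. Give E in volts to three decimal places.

Cu²⁺/Cu⁺ is the cathode (higher E°), Mg²⁺/Mg the anode: E°cell = +0.16 − (-2.36) = +2.52 V, n = 2.
Overall: 2 Cu²⁺(aq) + Mg(s) → 2 Cu⁺(aq) + Mg²⁺(aq)
Q = [Cu⁺]^2·[Mg²⁺] / ([Cu²⁺]^2); log Q = 3.405.
E = E° − (0.0592/n) log Q = +2.52 − (0.0592/2)(3.405) = +2.419 V.

+2.419 V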